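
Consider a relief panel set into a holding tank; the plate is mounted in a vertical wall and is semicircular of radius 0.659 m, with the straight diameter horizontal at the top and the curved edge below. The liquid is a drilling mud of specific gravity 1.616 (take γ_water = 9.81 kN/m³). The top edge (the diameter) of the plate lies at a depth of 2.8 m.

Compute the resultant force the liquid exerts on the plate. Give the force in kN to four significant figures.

F ≈ 33.30 kN

γ = 1.616 × 9.81 = 15.85296 kN/m³.
The centroid of a semicircle lies 4r/(3π) = 0.279688 m from the diameter, here below the top edge, so the centroid depth is h_c = 2.8 + 0.279688 = 3.07969 m.
A = πr²/2 = π × 0.659²/2 = 0.682167 m².
Resultant F = γ·h_c·A = 15.85296 × 3.07969 × 0.682167 = 33.3049 kN.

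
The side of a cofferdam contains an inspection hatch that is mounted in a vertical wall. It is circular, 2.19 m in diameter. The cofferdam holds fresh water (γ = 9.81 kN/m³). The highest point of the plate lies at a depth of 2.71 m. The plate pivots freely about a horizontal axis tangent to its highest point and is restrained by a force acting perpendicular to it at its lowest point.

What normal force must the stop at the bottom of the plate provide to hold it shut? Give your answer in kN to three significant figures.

γ = 9.81 kN/m³.
The centroid is at the centre, 1.095 m below the top of the plate, so the centroid depth is h_c = 2.71 + 1.095 = 3.805 m.
A = π(1.095)² = 3.76685 m².
Resultant F = γ·h_c·A = 9.81 × 3.805 × 3.76685 = 140.605 kN.
I_c = πr⁴/4 = π × 1.095⁴/4 = 1.12914 m⁴.
Centre of pressure: y_p = y_c + I_c/(y_c·A) = 3.805 + 1.12914/(3.805 × 3.76685) = 3.805 + 0.0787798 = 3.88378 m along the plane.
The resultant acts 1.095 + 0.0787798 = 1.17378 m (along the plate) below the hinge at the top edge, so the moment about the hinge is M = F × 1.17378 = 140.605 × 1.17378 = 165.039 kN·m.
A normal force at the bottom, 2.19 m from the hinge, must supply this moment: P = 165.039/2.19 = 75.3603 kN.

P ≈ 75.4 kN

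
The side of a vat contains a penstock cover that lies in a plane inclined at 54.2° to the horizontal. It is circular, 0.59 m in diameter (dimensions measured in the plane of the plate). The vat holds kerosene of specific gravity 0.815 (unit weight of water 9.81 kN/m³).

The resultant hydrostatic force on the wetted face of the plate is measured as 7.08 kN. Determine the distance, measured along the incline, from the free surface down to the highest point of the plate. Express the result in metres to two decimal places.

y_top ≈ 3.70 m

γ = 0.815 × 9.81 = 7.99515 kN/m³.
A = π(0.295)² = 0.273397 m².
From F = γ·h_c·A, the centroid depth is h_c = 7.08/(7.99515 × 0.273397) = 3.23901 m.
Let θ = 54.2° be the plate's angle to the horizontal; measure y along the incline from where the plane meets the free surface. Vertical depth h = y·sinθ with sinθ = 0.811064.
Along the incline, y_c = h_c/sinθ = 3.23901/0.811064 = 3.99353 m.
The centroid is at the centre, 0.295 m below the top of the plate, so the highest point sits at y_top = 3.99353 − 0.295 = 3.69853 m along the incline.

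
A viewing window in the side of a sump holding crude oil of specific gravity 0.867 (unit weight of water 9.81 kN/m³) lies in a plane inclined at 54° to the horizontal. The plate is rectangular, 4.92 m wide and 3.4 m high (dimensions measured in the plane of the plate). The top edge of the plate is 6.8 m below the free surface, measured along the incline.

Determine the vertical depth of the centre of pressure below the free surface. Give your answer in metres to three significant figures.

γ = 0.867 × 9.81 = 8.50527 kN/m³.
Let θ = 54° be the plate's angle to the horizontal; measure y along the incline from where the plane meets the free surface. Vertical depth h = y·sinθ with sinθ = 0.809017.
The centroid lies 3.4/2 = 1.7 m below the top edge, so y_c = 6.8 + 1.7 = 8.5 m and h_c = 8.5 × 0.809017 = 6.87664 m.
A = 4.92 × 3.4 = 16.728 m².
Resultant F = γ·h_c·A = 8.50527 × 6.87664 × 16.728 = 978.382 kN.
I_c = b·h³/12 = 4.92 × 3.4³/12 = 16.1146 m⁴.
Centre of pressure: y_p = y_c + I_c/(y_c·A) = 8.5 + 16.1146/(8.5 × 16.728) = 8.5 + 0.113333 = 8.61333 m along the plane.
Vertically, h_p = y_p·sinθ = 8.61333 × 0.809017 = 6.96833 m.

h_p = 6.97 m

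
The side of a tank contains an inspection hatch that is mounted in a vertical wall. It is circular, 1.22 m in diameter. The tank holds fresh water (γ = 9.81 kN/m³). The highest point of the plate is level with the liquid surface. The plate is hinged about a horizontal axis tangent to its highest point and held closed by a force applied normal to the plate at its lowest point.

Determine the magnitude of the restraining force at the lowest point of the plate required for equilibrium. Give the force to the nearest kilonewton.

P ≈ 4 kN

γ = 9.81 kN/m³.
The centroid is at the centre, 0.61 m below the top of the plate, so the centroid depth is h_c = 0.61 m.
A = π(0.61)² = 1.16899 m².
Resultant F = γ·h_c·A = 9.81 × 0.61 × 1.16899 = 6.99535 kN.
I_c = πr⁴/4 = π × 0.61⁴/4 = 0.108745 m⁴.
Centre of pressure: y_p = y_c + I_c/(y_c·A) = 0.61 + 0.108745/(0.61 × 1.16899) = 0.61 + 0.1525 = 0.7625 m along the plane.
The resultant acts 0.61 + 0.1525 = 0.7625 m (along the plate) below the hinge at the top edge, so the moment about the hinge is M = F × 0.7625 = 6.99535 × 0.7625 = 5.33395 kN·m.
A normal force at the bottom, 1.22 m from the hinge, must supply this moment: P = 5.33395/1.22 = 4.37209 kN.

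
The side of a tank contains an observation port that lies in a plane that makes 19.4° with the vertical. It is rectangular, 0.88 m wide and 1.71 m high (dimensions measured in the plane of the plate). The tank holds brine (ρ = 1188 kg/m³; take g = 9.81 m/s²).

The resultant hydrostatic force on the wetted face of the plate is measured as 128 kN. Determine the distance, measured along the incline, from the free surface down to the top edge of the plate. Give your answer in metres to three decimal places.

y_top ≈ 6.883 m

γ = ρg = 1188 × 9.81 / 1000 = 11.65428 kN/m³.
A = 0.88 × 1.71 = 1.5048 m².
From F = γ·h_c·A, the centroid depth is h_c = 128/(11.65428 × 1.5048) = 7.2987 m.
The plate makes 19.4° with the vertical, i.e. θ = 90° − 19.4° = 70.6° to the horizontal. Measuring y along the incline from the free-surface line, vertical depth h = y·sinθ with sinθ = 0.943223.
Along the incline, y_c = h_c/sinθ = 7.2987/0.943223 = 7.73804 m.
The centroid lies 1.71/2 = 0.855 m below the top edge, so the top edge sits at y_top = 7.73804 − 0.855 = 6.88304 m along the incline.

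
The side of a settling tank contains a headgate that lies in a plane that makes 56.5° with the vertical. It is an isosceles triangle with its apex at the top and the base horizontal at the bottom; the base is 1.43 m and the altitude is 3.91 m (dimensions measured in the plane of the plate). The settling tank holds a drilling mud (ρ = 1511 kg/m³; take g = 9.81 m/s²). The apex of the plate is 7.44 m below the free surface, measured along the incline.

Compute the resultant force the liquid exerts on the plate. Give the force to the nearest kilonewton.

F ≈ 230 kN

γ = ρg = 1511 × 9.81 / 1000 = 14.82291 kN/m³.
The plate makes 56.5° with the vertical, i.e. θ = 90° − 56.5° = 33.5° to the horizontal. Measuring y along the incline from the free-surface line, vertical depth h = y·sinθ with sinθ = 0.551937.
With the apex up, the centroid sits 2h/3 = 2 × 3.91/3 = 2.60667 m below the apex, so y_c = 7.44 + 2.60667 = 10.0467 m and h_c = 10.0467 × 0.551937 = 5.54515 m.
A = ½ × 1.43 × 3.91 = 2.79565 m².
Resultant F = γ·h_c·A = 14.82291 × 5.54515 × 2.79565 = 229.789 kN.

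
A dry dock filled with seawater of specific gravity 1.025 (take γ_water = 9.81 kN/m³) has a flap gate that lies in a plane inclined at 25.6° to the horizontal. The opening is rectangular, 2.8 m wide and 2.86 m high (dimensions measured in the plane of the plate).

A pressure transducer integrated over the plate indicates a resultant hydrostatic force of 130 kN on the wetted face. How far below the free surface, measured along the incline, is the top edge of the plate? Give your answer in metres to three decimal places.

y_top ≈ 2.306 m

γ = 1.025 × 9.81 = 10.05525 kN/m³.
A = 2.8 × 2.86 = 8.008 m².
From F = γ·h_c·A, the centroid depth is h_c = 130/(10.05525 × 8.008) = 1.61446 m.
Let θ = 25.6° be the plate's angle to the horizontal; measure y along the incline from where the plane meets the free surface. Vertical depth h = y·sinθ with sinθ = 0.432086.
Along the incline, y_c = h_c/sinθ = 1.61446/0.432086 = 3.73643 m.
The centroid lies 2.86/2 = 1.43 m below the top edge, so the top edge sits at y_top = 3.73643 − 1.43 = 2.30643 m along the incline.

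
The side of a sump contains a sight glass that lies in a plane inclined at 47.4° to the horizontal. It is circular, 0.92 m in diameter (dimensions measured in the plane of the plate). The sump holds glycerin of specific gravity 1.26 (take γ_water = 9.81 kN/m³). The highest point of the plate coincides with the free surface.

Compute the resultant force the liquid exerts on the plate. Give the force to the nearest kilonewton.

γ = 1.26 × 9.81 = 12.3606 kN/m³.
Let θ = 47.4° be the plate's angle to the horizontal; measure y along the incline from where the plane meets the free surface. Vertical depth h = y·sinθ with sinθ = 0.736097.
The centroid is at the centre, 0.46 m below the top of the plate, so y_c = 0.46 m and h_c = 0.46 × 0.736097 = 0.338605 m.
A = π(0.46)² = 0.664761 m².
Resultant F = γ·h_c·A = 12.3606 × 0.338605 × 0.664761 = 2.78226 kN.

F ≈ 3 kN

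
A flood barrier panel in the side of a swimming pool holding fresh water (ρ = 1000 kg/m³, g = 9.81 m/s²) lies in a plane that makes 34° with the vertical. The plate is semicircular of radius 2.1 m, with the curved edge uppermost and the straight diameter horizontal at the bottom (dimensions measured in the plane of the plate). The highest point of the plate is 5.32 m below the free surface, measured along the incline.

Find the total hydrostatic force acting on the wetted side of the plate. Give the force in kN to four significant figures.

F ≈ 367.8 kN

γ = ρg = 1000 × 9.81 = 9810 N/m³ = 9.81 kN/m³.
The plate makes 34° with the vertical, i.e. θ = 90° − 34° = 56° to the horizontal. Measuring y along the incline from the free-surface line, vertical depth h = y·sinθ with sinθ = 0.829038.
The centroid lies 4r/(3π) = 0.891268 m above the diameter, so r − 4r/(3π) = 2.1 − 0.891268 = 1.20873 m below the topmost point, so y_c = 5.32 + 1.20873 = 6.52873 m and h_c = 6.52873 × 0.829038 = 5.41257 m.
A = πr²/2 = π × 2.1²/2 = 6.92721 m².
Resultant F = γ·h_c·A = 9.81 × 5.41257 × 6.92721 = 367.816 kN.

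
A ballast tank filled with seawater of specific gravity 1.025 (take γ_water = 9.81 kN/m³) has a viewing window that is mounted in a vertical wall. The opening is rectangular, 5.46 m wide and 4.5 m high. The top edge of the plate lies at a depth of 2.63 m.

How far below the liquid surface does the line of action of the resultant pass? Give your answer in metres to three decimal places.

γ = 1.025 × 9.81 = 10.05525 kN/m³.
The centroid lies 4.5/2 = 2.25 m below the top edge, so the centroid depth is h_c = 2.63 + 2.25 = 4.88 m.
A = 5.46 × 4.5 = 24.57 m².
Resultant F = γ·h_c·A = 10.05525 × 4.88 × 24.57 = 1205.64 kN.
I_c = b·h³/12 = 5.46 × 4.5³/12 = 41.4619 m⁴.
Centre of pressure: y_p = y_c + I_c/(y_c·A) = 4.88 + 41.4619/(4.88 × 24.57) = 4.88 + 0.345799 = 5.2258 m along the plane.

h_p = 5.226 m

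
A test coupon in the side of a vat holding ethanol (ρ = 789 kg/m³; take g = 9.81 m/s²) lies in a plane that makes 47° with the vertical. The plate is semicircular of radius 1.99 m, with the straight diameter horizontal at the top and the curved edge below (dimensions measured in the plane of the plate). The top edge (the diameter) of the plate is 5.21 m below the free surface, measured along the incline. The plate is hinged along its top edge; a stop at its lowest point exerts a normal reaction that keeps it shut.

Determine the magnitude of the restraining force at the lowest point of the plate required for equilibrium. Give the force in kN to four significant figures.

P ≈ 88.94 kN

γ = ρg = 789 × 9.81 / 1000 = 7.74009 kN/m³.
The plate makes 47° with the vertical, i.e. θ = 90° − 47° = 43° to the horizontal. Measuring y along the incline from the free-surface line, vertical depth h = y·sinθ with sinθ = 0.681998.
The centroid of a semicircle lies 4r/(3π) = 0.844582 m from the diameter, here below the top edge, so y_c = 5.21 + 0.844582 = 6.05458 m and h_c = 6.05458 × 0.681998 = 4.12921 m.
A = πr²/2 = π × 1.99²/2 = 6.22051 m².
Resultant F = γ·h_c·A = 7.74009 × 4.12921 × 6.22051 = 198.81 kN.
I_c = (π/8 − 8/(9π))·r⁴ = 0.109757 × 1.99⁴ = 1.72125 m⁴.
Centre of pressure: y_p = y_c + I_c/(y_c·A) = 6.05458 + 1.72125/(6.05458 × 6.22051) = 6.05458 + 0.0457019 = 6.10028 m along the plane.
The resultant acts 0.844582 + 0.0457019 = 0.890284 m (along the plate) below the hinge at the top edge, so the moment about the hinge is M = F × 0.890284 = 198.81 × 0.890284 = 176.997 kN·m.
A normal force at the bottom, 1.99 m from the hinge, must supply this moment: P = 176.997/1.99 = 88.9432 kN.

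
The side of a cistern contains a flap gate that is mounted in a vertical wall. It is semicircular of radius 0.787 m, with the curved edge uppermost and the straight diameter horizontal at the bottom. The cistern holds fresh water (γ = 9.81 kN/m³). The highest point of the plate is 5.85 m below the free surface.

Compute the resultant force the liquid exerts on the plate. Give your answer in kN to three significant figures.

F ≈ 60.2 kN

γ = 9.81 kN/m³.
The centroid lies 4r/(3π) = 0.334013 m above the diameter, so r − 4r/(3π) = 0.787 − 0.334013 = 0.452987 m below the topmost point, so the centroid depth is h_c = 5.85 + 0.452987 = 6.30299 m.
A = πr²/2 = π × 0.787²/2 = 0.972903 m².
Resultant F = γ·h_c·A = 9.81 × 6.30299 × 0.972903 = 60.1569 kN.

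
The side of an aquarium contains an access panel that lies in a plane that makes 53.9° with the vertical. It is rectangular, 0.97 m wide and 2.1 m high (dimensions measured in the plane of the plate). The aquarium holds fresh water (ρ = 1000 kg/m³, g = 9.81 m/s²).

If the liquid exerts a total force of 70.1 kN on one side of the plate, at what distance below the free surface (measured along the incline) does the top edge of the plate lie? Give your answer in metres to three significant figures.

y_top ≈ 4.90 m

γ = ρg = 1000 × 9.81 = 9810 N/m³ = 9.81 kN/m³.
A = 0.97 × 2.1 = 2.037 m².
From F = γ·h_c·A, the centroid depth is h_c = 70.1/(9.81 × 2.037) = 3.50799 m.
The plate makes 53.9° with the vertical, i.e. θ = 90° − 53.9° = 36.1° to the horizontal. Measuring y along the incline from the free-surface line, vertical depth h = y·sinθ with sinθ = 0.589196.
Along the incline, y_c = h_c/sinθ = 3.50799/0.589196 = 5.95386 m.
The centroid lies 2.1/2 = 1.05 m below the top edge, so the top edge sits at y_top = 5.95386 − 1.05 = 4.90386 m along the incline.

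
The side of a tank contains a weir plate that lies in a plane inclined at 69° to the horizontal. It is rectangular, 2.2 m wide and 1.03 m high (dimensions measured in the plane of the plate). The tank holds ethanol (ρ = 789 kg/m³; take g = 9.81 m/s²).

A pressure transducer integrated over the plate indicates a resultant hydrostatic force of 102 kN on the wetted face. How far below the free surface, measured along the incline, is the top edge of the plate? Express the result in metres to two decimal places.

y_top ≈ 5.71 m

γ = ρg = 789 × 9.81 / 1000 = 7.74009 kN/m³.
A = 2.2 × 1.03 = 2.266 m².
From F = γ·h_c·A, the centroid depth is h_c = 102/(7.74009 × 2.266) = 5.8156 m.
Let θ = 69° be the plate's angle to the horizontal; measure y along the incline from where the plane meets the free surface. Vertical depth h = y·sinθ with sinθ = 0.933580.
Along the incline, y_c = h_c/sinθ = 5.8156/0.933580 = 6.22935 m.
The centroid lies 1.03/2 = 0.515 m below the top edge, so the top edge sits at y_top = 6.22935 − 0.515 = 5.71435 m along the incline.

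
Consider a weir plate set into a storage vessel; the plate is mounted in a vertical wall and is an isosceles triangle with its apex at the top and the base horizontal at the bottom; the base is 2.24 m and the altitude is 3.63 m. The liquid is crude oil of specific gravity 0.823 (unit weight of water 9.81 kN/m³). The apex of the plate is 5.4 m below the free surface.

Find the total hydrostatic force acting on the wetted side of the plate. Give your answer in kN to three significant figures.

γ = 0.823 × 9.81 = 8.07363 kN/m³.
With the apex up, the centroid sits 2h/3 = 2 × 3.63/3 = 2.42 m below the apex, so the centroid depth is h_c = 5.4 + 2.42 = 7.82 m.
A = ½ × 2.24 × 3.63 = 4.0656 m².
Resultant F = γ·h_c·A = 8.07363 × 7.82 × 4.0656 = 256.685 kN.

F ≈ 257 kN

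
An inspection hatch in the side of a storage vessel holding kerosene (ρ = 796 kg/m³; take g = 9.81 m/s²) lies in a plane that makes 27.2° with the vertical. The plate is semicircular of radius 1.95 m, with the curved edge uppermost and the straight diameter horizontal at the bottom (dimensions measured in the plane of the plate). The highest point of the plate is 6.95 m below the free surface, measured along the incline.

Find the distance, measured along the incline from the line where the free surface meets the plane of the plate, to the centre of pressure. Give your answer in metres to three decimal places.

γ = ρg = 796 × 9.81 / 1000 = 7.80876 kN/m³.
The plate makes 27.2° with the vertical, i.e. θ = 90° − 27.2° = 62.8° to the horizontal. Measuring y along the incline from the free-surface line, vertical depth h = y·sinθ with sinθ = 0.889416.
The centroid lies 4r/(3π) = 0.827606 m above the diameter, so r − 4r/(3π) = 1.95 − 0.827606 = 1.12239 m below the topmost point, so y_c = 6.95 + 1.12239 = 8.07239 m and h_c = 8.07239 × 0.889416 = 7.17971 m.
A = πr²/2 = π × 1.95²/2 = 5.97295 m².
Resultant F = γ·h_c·A = 7.80876 × 7.17971 × 5.97295 = 334.871 kN.
I_c = (π/8 − 8/(9π))·r⁴ = 0.109757 × 1.95⁴ = 1.58698 m⁴.
Centre of pressure: y_p = y_c + I_c/(y_c·A) = 8.07239 + 1.58698/(8.07239 × 5.97295) = 8.07239 + 0.032914 = 8.1053 m along the plane.

y_p = 8.105 m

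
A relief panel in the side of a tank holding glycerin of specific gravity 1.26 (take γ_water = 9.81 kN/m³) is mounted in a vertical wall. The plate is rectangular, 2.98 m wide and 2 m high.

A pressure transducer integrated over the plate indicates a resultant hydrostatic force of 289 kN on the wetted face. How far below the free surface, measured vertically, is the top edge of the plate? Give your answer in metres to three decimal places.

d_top ≈ 2.923 m

γ = 1.26 × 9.81 = 12.3606 kN/m³.
A = 2.98 × 2 = 5.96 m².
From F = γ·h_c·A, the centroid depth is h_c = 289/(12.3606 × 5.96) = 3.92294 m.
The centroid lies 2/2 = 1 m below the top edge, so the top edge sits at h_top = 3.92294 − 1 = 2.92294 m below the surface.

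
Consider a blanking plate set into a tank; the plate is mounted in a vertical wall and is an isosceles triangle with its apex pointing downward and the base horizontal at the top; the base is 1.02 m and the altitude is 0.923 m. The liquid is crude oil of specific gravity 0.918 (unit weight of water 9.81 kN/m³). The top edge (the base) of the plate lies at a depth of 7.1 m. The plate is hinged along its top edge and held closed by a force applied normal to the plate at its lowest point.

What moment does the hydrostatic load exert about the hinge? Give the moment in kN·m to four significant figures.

M ≈ 9.862 kN·m

γ = 0.918 × 9.81 = 9.00558 kN/m³.
With the apex down, the centroid sits h/3 = 0.923/3 = 0.307667 m below the base (the top edge), so the centroid depth is h_c = 7.1 + 0.307667 = 7.40767 m.
A = ½ × 1.02 × 0.923 = 0.47073 m².
Resultant F = γ·h_c·A = 9.00558 × 7.40767 × 0.47073 = 31.4026 kN.
I_c = b·h³/36 = 1.02 × 0.923³/36 = 0.0222794 m⁴.
Centre of pressure: y_p = y_c + I_c/(y_c·A) = 7.40767 + 0.0222794/(7.40767 × 0.47073) = 7.40767 + 0.00638925 = 7.41406 m along the plane.
The resultant acts 0.307667 + 0.00638925 = 0.314056 m (along the plate) below the hinge at the top edge, so the moment about the hinge is M = F × 0.314056 = 31.4026 × 0.314056 = 9.86217 kN·m.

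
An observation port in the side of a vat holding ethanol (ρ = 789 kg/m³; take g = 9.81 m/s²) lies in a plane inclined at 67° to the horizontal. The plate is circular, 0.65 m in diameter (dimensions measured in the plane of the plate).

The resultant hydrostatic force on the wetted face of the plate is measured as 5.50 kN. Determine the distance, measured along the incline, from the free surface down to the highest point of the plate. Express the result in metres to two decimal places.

γ = ρg = 789 × 9.81 / 1000 = 7.74009 kN/m³.
A = π(0.325)² = 0.331831 m².
From F = γ·h_c·A, the centroid depth is h_c = 5.50/(7.74009 × 0.331831) = 2.14141 m.
Let θ = 67° be the plate's angle to the horizontal; measure y along the incline from where the plane meets the free surface. Vertical depth h = y·sinθ with sinθ = 0.920505.
Along the incline, y_c = h_c/sinθ = 2.14141/0.920505 = 2.32634 m.
The centroid is at the centre, 0.325 m below the top of the plate, so the highest point sits at y_top = 2.32634 − 0.325 = 2.00134 m along the incline.

y_top ≈ 2.00 m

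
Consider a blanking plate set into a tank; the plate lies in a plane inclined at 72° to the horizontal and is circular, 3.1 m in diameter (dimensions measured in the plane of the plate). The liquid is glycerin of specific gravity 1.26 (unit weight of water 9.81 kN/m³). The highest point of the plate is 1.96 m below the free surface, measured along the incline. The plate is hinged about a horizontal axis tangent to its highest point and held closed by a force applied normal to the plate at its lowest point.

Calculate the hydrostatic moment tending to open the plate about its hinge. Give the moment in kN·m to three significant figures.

M ≈ 536 kN·m

γ = 1.26 × 9.81 = 12.3606 kN/m³.
Let θ = 72° be the plate's angle to the horizontal; measure y along the incline from where the plane meets the free surface. Vertical depth h = y·sinθ with sinθ = 0.951057.
The centroid is at the centre, 1.55 m below the top of the plate, so y_c = 1.96 + 1.55 = 3.51 m and h_c = 3.51 × 0.951057 = 3.33821 m.
A = π(1.55)² = 7.54768 m².
Resultant F = γ·h_c·A = 12.3606 × 3.33821 × 7.54768 = 311.434 kN.
I_c = πr⁴/4 = π × 1.55⁴/4 = 4.53332 m⁴.
Centre of pressure: y_p = y_c + I_c/(y_c·A) = 3.51 + 4.53332/(3.51 × 7.54768) = 3.51 + 0.171118 = 3.68112 m along the plane.
The resultant acts 1.55 + 0.171118 = 1.72112 m (along the plate) below the hinge at the top edge, so the moment about the hinge is M = F × 1.72112 = 311.434 × 1.72112 = 536.015 kN·m.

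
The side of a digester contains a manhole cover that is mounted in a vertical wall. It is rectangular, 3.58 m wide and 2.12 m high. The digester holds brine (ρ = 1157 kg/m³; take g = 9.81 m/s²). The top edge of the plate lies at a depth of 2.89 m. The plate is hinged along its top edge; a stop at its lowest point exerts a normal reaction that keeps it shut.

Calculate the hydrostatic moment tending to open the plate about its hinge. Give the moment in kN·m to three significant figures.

M ≈ 393 kN·m

γ = ρg = 1157 × 9.81 / 1000 = 11.35017 kN/m³.
The centroid lies 2.12/2 = 1.06 m below the top edge, so the centroid depth is h_c = 2.89 + 1.06 = 3.95 m.
A = 3.58 × 2.12 = 7.5896 m².
Resultant F = γ·h_c·A = 11.35017 × 3.95 × 7.5896 = 340.266 kN.
I_c = b·h³/12 = 3.58 × 2.12³/12 = 2.84256 m⁴.
Centre of pressure: y_p = y_c + I_c/(y_c·A) = 3.95 + 2.84256/(3.95 × 7.5896) = 3.95 + 0.0948186 = 4.04482 m along the plane.
The resultant acts 1.06 + 0.0948186 = 1.15482 m (along the plate) below the hinge at the top edge, so the moment about the hinge is M = F × 1.15482 = 340.266 × 1.15482 = 392.946 kN·m.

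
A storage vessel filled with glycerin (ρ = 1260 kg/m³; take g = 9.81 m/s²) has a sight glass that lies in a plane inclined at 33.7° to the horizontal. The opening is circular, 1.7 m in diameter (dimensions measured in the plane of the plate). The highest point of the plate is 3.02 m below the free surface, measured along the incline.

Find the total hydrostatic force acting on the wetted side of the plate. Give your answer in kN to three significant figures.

F ≈ 60.2 kN

γ = ρg = 1260 × 9.81 / 1000 = 12.3606 kN/m³.
Let θ = 33.7° be the plate's angle to the horizontal; measure y along the incline from where the plane meets the free surface. Vertical depth h = y·sinθ with sinθ = 0.554844.
The centroid is at the centre, 0.85 m below the top of the plate, so y_c = 3.02 + 0.85 = 3.87 m and h_c = 3.87 × 0.554844 = 2.14725 m.
A = π(0.85)² = 2.2698 m².
Resultant F = γ·h_c·A = 12.3606 × 2.14725 × 2.2698 = 60.2434 kN.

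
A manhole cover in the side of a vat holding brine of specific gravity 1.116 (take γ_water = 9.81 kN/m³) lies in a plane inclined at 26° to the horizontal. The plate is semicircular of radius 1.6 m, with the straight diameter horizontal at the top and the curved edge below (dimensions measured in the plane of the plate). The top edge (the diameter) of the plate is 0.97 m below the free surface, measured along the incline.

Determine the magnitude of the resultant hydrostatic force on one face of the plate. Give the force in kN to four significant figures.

F ≈ 31.83 kN

γ = 1.116 × 9.81 = 10.94796 kN/m³.
Let θ = 26° be the plate's angle to the horizontal; measure y along the incline from where the plane meets the free surface. Vertical depth h = y·sinθ with sinθ = 0.438371.
The centroid of a semicircle lies 4r/(3π) = 0.679061 m from the diameter, here below the top edge, so y_c = 0.97 + 0.679061 = 1.64906 m and h_c = 1.64906 × 0.438371 = 0.7229 m.
A = πr²/2 = π × 1.6²/2 = 4.02124 m².
Resultant F = γ·h_c·A = 10.94796 × 0.7229 × 4.02124 = 31.8252 kN.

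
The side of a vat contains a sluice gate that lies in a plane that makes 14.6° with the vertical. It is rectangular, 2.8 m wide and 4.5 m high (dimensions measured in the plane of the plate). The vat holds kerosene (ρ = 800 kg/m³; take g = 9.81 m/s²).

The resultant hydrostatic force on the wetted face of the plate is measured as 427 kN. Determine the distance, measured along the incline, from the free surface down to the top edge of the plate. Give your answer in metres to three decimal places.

y_top ≈ 2.212 m

γ = ρg = 800 × 9.81 / 1000 = 7.848 kN/m³.
A = 2.8 × 4.5 = 12.6 m².
From F = γ·h_c·A, the centroid depth is h_c = 427/(7.848 × 12.6) = 4.31816 m.
The plate makes 14.6° with the vertical, i.e. θ = 90° − 14.6° = 75.4° to the horizontal. Measuring y along the incline from the free-surface line, vertical depth h = y·sinθ with sinθ = 0.967709.
Along the incline, y_c = h_c/sinθ = 4.31816/0.967709 = 4.46225 m.
The centroid lies 4.5/2 = 2.25 m below the top edge, so the top edge sits at y_top = 4.46225 − 2.25 = 2.21225 m along the incline.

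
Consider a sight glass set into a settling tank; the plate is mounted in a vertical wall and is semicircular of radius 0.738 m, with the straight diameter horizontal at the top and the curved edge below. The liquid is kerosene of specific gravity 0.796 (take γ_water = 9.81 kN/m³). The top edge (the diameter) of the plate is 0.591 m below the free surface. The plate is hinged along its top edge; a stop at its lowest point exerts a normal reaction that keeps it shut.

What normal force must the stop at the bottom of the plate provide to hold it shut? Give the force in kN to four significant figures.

P ≈ 2.908 kN

γ = 0.796 × 9.81 = 7.80876 kN/m³.
The centroid of a semicircle lies 4r/(3π) = 0.313217 m from the diameter, here below the top edge, so the centroid depth is h_c = 0.591 + 0.313217 = 0.904217 m.
A = πr²/2 = π × 0.738²/2 = 0.855525 m².
Resultant F = γ·h_c·A = 7.80876 × 0.904217 × 0.855525 = 6.0407 kN.
I_c = (π/8 − 8/(9π))·r⁴ = 0.109757 × 0.738⁴ = 0.032558 m⁴.
Centre of pressure: y_p = y_c + I_c/(y_c·A) = 0.904217 + 0.032558/(0.904217 × 0.855525) = 0.904217 + 0.0420874 = 0.946304 m along the plane.
The resultant acts 0.313217 + 0.0420874 = 0.355304 m (along the plate) below the hinge at the top edge, so the moment about the hinge is M = F × 0.355304 = 6.0407 × 0.355304 = 2.14628 kN·m.
A normal force at the bottom, 0.738 m from the hinge, must supply this moment: P = 2.14628/0.738 = 2.90824 kN.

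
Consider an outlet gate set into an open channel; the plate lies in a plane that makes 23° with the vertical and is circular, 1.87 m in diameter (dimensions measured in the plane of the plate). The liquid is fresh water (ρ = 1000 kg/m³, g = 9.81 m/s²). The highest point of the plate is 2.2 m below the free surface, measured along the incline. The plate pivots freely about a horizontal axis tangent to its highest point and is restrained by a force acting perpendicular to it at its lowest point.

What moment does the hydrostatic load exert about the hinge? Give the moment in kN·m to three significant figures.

γ = ρg = 1000 × 9.81 = 9810 N/m³ = 9.81 kN/m³.
The plate makes 23° with the vertical, i.e. θ = 90° − 23° = 67° to the horizontal. Measuring y along the incline from the free-surface line, vertical depth h = y·sinθ with sinθ = 0.920505.
The centroid is at the centre, 0.935 m below the top of the plate, so y_c = 2.2 + 0.935 = 3.135 m and h_c = 3.135 × 0.920505 = 2.88578 m.
A = π(0.935)² = 2.74646 m².
Resultant F = γ·h_c·A = 9.81 × 2.88578 × 2.74646 = 77.7509 kN.
I_c = πr⁴/4 = π × 0.935⁴/4 = 0.600256 m⁴.
Centre of pressure: y_p = y_c + I_c/(y_c·A) = 3.135 + 0.600256/(3.135 × 2.74646) = 3.135 + 0.0697149 = 3.20471 m along the plane.
The resultant acts 0.935 + 0.0697149 = 1.00471 m (along the plate) below the hinge at the top edge, so the moment about the hinge is M = F × 1.00471 = 77.7509 × 1.00471 = 78.1171 kN·m.

M ≈ 78.1 kN·m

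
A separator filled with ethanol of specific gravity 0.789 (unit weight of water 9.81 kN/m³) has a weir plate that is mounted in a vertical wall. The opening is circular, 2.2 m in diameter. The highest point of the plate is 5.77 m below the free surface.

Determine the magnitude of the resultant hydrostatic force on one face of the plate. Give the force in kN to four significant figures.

γ = 0.789 × 9.81 = 7.74009 kN/m³.
The centroid is at the centre, 1.1 m below the top of the plate, so the centroid depth is h_c = 5.77 + 1.1 = 6.87 m.
A = π(1.1)² = 3.80133 m².
Resultant F = γ·h_c·A = 7.74009 × 6.87 × 3.80133 = 202.134 kN.

F ≈ 202.1 kN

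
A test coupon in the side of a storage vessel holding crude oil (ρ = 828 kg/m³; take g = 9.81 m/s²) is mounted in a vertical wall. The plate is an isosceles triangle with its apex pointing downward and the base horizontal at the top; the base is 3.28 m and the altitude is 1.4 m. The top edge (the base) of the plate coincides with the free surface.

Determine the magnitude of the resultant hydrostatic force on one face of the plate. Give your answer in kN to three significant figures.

F ≈ 8.70 kN

γ = ρg = 828 × 9.81 / 1000 = 8.12268 kN/m³.
With the apex down, the centroid sits h/3 = 1.4/3 = 0.466667 m below the base (the top edge), so the centroid depth is h_c = 0.466667 m.
A = ½ × 3.28 × 1.4 = 2.296 m².
Resultant F = γ·h_c·A = 8.12268 × 0.466667 × 2.296 = 8.70319 kN.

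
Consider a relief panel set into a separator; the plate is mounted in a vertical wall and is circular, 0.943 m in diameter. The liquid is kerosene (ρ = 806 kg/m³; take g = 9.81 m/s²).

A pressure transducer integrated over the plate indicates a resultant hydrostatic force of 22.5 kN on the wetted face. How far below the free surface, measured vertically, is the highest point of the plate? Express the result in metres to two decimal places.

d_top ≈ 3.60 m

γ = ρg = 806 × 9.81 / 1000 = 7.90686 kN/m³.
A = π(0.4715)² = 0.698415 m².
From F = γ·h_c·A, the centroid depth is h_c = 22.5/(7.90686 × 0.698415) = 4.07441 m.
The centroid is at the centre, 0.4715 m below the top of the plate, so the highest point sits at h_top = 4.07441 − 0.4715 = 3.60291 m below the surface.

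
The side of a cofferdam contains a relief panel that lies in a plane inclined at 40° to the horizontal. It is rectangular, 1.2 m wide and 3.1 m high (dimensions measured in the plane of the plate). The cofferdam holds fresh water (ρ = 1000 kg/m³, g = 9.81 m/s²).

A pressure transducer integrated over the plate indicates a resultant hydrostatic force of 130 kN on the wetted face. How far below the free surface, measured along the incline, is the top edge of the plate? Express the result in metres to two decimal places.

γ = ρg = 1000 × 9.81 = 9810 N/m³ = 9.81 kN/m³.
A = 1.2 × 3.1 = 3.72 m².
From F = γ·h_c·A, the centroid depth is h_c = 130/(9.81 × 3.72) = 3.56231 m.
Let θ = 40° be the plate's angle to the horizontal; measure y along the incline from where the plane meets the free surface. Vertical depth h = y·sinθ with sinθ = 0.642788.
Along the incline, y_c = h_c/sinθ = 3.56231/0.642788 = 5.54197 m.
The centroid lies 3.1/2 = 1.55 m below the top edge, so the top edge sits at y_top = 5.54197 − 1.55 = 3.99197 m along the incline.

y_top ≈ 3.99 m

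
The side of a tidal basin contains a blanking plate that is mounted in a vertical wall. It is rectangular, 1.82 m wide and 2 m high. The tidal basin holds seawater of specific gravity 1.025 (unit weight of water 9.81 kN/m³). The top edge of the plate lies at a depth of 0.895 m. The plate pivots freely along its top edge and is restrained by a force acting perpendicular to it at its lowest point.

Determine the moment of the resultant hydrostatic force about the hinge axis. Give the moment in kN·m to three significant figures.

M ≈ 81.6 kN·m

γ = 1.025 × 9.81 = 10.05525 kN/m³.
The centroid lies 2/2 = 1 m below the top edge, so the centroid depth is h_c = 0.895 + 1 = 1.895 m.
A = 1.82 × 2 = 3.64 m².
Resultant F = γ·h_c·A = 10.05525 × 1.895 × 3.64 = 69.3591 kN.
I_c = b·h³/12 = 1.82 × 2³/12 = 1.21333 m⁴.
Centre of pressure: y_p = y_c + I_c/(y_c·A) = 1.895 + 1.21333/(1.895 × 3.64) = 1.895 + 0.175901 = 2.0709 m along the plane.
The resultant acts 1 + 0.175901 = 1.1759 m (along the plate) below the hinge at the top edge, so the moment about the hinge is M = F × 1.1759 = 69.3591 × 1.1759 = 81.5594 kN·m.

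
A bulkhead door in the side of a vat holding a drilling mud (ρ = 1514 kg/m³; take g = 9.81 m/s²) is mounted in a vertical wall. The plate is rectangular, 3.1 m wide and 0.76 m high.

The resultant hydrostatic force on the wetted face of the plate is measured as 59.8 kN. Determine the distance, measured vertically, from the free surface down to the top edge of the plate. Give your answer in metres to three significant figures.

d_top ≈ 1.33 m

γ = ρg = 1514 × 9.81 / 1000 = 14.85234 kN/m³.
A = 3.1 × 0.76 = 2.356 m².
From F = γ·h_c·A, the centroid depth is h_c = 59.8/(14.85234 × 2.356) = 1.70896 m.
The centroid lies 0.76/2 = 0.38 m below the top edge, so the top edge sits at h_top = 1.70896 − 0.38 = 1.32896 m below the surface.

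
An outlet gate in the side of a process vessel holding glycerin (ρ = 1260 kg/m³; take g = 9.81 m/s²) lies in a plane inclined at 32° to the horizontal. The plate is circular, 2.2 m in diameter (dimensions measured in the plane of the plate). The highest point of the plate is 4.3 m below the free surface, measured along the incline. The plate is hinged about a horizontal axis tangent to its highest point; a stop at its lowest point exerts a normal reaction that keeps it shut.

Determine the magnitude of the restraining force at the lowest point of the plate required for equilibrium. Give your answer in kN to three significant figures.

P ≈ 70.7 kN

γ = ρg = 1260 × 9.81 / 1000 = 12.3606 kN/m³.
Let θ = 32° be the plate's angle to the horizontal; measure y along the incline from where the plane meets the free surface. Vertical depth h = y·sinθ with sinθ = 0.529919.
The centroid is at the centre, 1.1 m below the top of the plate, so y_c = 4.3 + 1.1 = 5.4 m and h_c = 5.4 × 0.529919 = 2.86156 m.
A = π(1.1)² = 3.80133 m².
Resultant F = γ·h_c·A = 12.3606 × 2.86156 × 3.80133 = 134.455 kN.
I_c = πr⁴/4 = π × 1.1⁴/4 = 1.1499 m⁴.
Centre of pressure: y_p = y_c + I_c/(y_c·A) = 5.4 + 1.1499/(5.4 × 3.80133) = 5.4 + 0.0560184 = 5.45602 m along the plane.
The resultant acts 1.1 + 0.0560184 = 1.15602 m (along the plate) below the hinge at the top edge, so the moment about the hinge is M = F × 1.15602 = 134.455 × 1.15602 = 155.433 kN·m.
A normal force at the bottom, 2.2 m from the hinge, must supply this moment: P = 155.433/2.2 = 70.6514 kN.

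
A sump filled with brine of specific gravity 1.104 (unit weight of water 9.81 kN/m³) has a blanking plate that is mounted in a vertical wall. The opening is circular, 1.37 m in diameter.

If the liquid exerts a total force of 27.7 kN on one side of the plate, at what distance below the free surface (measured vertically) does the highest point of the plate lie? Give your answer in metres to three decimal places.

d_top ≈ 1.050 m

γ = 1.104 × 9.81 = 10.83024 kN/m³.
A = π(0.685)² = 1.47411 m².
From F = γ·h_c·A, the centroid depth is h_c = 27.7/(10.83024 × 1.47411) = 1.73505 m.
The centroid is at the centre, 0.685 m below the top of the plate, so the highest point sits at h_top = 1.73505 − 0.685 = 1.05005 m below the surface.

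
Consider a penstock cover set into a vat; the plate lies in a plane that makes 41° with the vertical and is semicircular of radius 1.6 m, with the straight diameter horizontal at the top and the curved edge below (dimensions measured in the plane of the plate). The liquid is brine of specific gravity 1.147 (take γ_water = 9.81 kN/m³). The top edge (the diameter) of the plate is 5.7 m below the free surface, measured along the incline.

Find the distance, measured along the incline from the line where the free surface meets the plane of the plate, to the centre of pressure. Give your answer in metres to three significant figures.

γ = 1.147 × 9.81 = 11.25207 kN/m³.
The plate makes 41° with the vertical, i.e. θ = 90° − 41° = 49° to the horizontal. Measuring y along the incline from the free-surface line, vertical depth h = y·sinθ with sinθ = 0.754710.
The centroid of a semicircle lies 4r/(3π) = 0.679061 m from the diameter, here below the top edge, so y_c = 5.7 + 0.679061 = 6.37906 m and h_c = 6.37906 × 0.754710 = 4.81434 m.
A = πr²/2 = π × 1.6²/2 = 4.02124 m².
Resultant F = γ·h_c·A = 11.25207 × 4.81434 × 4.02124 = 217.836 kN.
I_c = (π/8 − 8/(9π))·r⁴ = 0.109757 × 1.6⁴ = 0.719303 m⁴.
Centre of pressure: y_p = y_c + I_c/(y_c·A) = 6.37906 + 0.719303/(6.37906 × 4.02124) = 6.37906 + 0.0280411 = 6.4071 m along the plane.

y_p = 6.41 m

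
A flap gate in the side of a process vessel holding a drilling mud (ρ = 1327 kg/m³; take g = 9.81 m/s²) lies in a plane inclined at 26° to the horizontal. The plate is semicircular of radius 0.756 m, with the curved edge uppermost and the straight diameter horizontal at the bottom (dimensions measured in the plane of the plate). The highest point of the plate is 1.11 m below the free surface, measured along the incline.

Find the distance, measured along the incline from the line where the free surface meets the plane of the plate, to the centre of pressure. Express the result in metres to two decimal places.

γ = ρg = 1327 × 9.81 / 1000 = 13.01787 kN/m³.
Let θ = 26° be the plate's angle to the horizontal; measure y along the incline from where the plane meets the free surface. Vertical depth h = y·sinθ with sinθ = 0.438371.
The centroid lies 4r/(3π) = 0.320856 m above the diameter, so r − 4r/(3π) = 0.756 − 0.320856 = 0.435144 m below the topmost point, so y_c = 1.11 + 0.435144 = 1.54514 m and h_c = 1.54514 × 0.438371 = 0.677345 m.
A = πr²/2 = π × 0.756²/2 = 0.897767 m².
Resultant F = γ·h_c·A = 13.01787 × 0.677345 × 0.897767 = 7.91614 kN.
I_c = (π/8 − 8/(9π))·r⁴ = 0.109757 × 0.756⁴ = 0.0358525 m⁴.
Centre of pressure: y_p = y_c + I_c/(y_c·A) = 1.54514 + 0.0358525/(1.54514 × 0.897767) = 1.54514 + 0.0258457 = 1.57099 m along the plane.

y_p = 1.57 m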